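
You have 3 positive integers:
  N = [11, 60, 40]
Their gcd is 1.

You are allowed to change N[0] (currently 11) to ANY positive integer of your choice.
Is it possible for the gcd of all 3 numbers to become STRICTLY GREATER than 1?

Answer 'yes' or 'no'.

Current gcd = 1
gcd of all OTHER numbers (without N[0]=11): gcd([60, 40]) = 20
The new gcd after any change is gcd(20, new_value).
This can be at most 20.
Since 20 > old gcd 1, the gcd CAN increase (e.g., set N[0] = 20).

Answer: yes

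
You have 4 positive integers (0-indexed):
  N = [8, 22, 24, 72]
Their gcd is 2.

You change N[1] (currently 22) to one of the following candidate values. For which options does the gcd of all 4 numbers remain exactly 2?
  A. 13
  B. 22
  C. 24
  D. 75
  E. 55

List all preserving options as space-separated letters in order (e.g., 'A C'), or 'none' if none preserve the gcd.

Answer: B

Derivation:
Old gcd = 2; gcd of others (without N[1]) = 8
New gcd for candidate v: gcd(8, v). Preserves old gcd iff gcd(8, v) = 2.
  Option A: v=13, gcd(8,13)=1 -> changes
  Option B: v=22, gcd(8,22)=2 -> preserves
  Option C: v=24, gcd(8,24)=8 -> changes
  Option D: v=75, gcd(8,75)=1 -> changes
  Option E: v=55, gcd(8,55)=1 -> changes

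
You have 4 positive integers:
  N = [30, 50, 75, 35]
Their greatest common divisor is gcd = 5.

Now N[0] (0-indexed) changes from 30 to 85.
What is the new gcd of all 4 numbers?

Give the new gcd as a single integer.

Answer: 5

Derivation:
Numbers: [30, 50, 75, 35], gcd = 5
Change: index 0, 30 -> 85
gcd of the OTHER numbers (without index 0): gcd([50, 75, 35]) = 5
New gcd = gcd(g_others, new_val) = gcd(5, 85) = 5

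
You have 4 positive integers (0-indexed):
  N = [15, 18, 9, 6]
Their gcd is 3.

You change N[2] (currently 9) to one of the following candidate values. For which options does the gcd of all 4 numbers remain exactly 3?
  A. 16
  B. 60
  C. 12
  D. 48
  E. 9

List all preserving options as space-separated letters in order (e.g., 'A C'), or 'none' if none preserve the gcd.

Old gcd = 3; gcd of others (without N[2]) = 3
New gcd for candidate v: gcd(3, v). Preserves old gcd iff gcd(3, v) = 3.
  Option A: v=16, gcd(3,16)=1 -> changes
  Option B: v=60, gcd(3,60)=3 -> preserves
  Option C: v=12, gcd(3,12)=3 -> preserves
  Option D: v=48, gcd(3,48)=3 -> preserves
  Option E: v=9, gcd(3,9)=3 -> preserves

Answer: B C D E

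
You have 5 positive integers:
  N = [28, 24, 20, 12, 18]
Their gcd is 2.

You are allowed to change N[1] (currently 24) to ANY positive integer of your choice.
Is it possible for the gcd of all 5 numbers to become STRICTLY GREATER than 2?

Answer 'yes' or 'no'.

Current gcd = 2
gcd of all OTHER numbers (without N[1]=24): gcd([28, 20, 12, 18]) = 2
The new gcd after any change is gcd(2, new_value).
This can be at most 2.
Since 2 = old gcd 2, the gcd can only stay the same or decrease.

Answer: no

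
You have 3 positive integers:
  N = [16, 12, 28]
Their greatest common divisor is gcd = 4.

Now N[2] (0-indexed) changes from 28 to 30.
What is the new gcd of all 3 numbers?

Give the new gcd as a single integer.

Answer: 2

Derivation:
Numbers: [16, 12, 28], gcd = 4
Change: index 2, 28 -> 30
gcd of the OTHER numbers (without index 2): gcd([16, 12]) = 4
New gcd = gcd(g_others, new_val) = gcd(4, 30) = 2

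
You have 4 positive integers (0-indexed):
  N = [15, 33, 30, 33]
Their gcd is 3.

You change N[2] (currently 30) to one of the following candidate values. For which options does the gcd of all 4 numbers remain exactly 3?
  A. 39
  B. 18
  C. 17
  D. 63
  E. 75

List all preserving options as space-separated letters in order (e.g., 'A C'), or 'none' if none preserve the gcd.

Answer: A B D E

Derivation:
Old gcd = 3; gcd of others (without N[2]) = 3
New gcd for candidate v: gcd(3, v). Preserves old gcd iff gcd(3, v) = 3.
  Option A: v=39, gcd(3,39)=3 -> preserves
  Option B: v=18, gcd(3,18)=3 -> preserves
  Option C: v=17, gcd(3,17)=1 -> changes
  Option D: v=63, gcd(3,63)=3 -> preserves
  Option E: v=75, gcd(3,75)=3 -> preserves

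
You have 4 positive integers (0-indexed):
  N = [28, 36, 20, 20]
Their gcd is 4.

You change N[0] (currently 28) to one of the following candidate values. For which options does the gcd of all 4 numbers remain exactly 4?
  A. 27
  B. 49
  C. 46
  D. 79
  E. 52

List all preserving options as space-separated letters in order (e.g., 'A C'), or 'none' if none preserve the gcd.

Old gcd = 4; gcd of others (without N[0]) = 4
New gcd for candidate v: gcd(4, v). Preserves old gcd iff gcd(4, v) = 4.
  Option A: v=27, gcd(4,27)=1 -> changes
  Option B: v=49, gcd(4,49)=1 -> changes
  Option C: v=46, gcd(4,46)=2 -> changes
  Option D: v=79, gcd(4,79)=1 -> changes
  Option E: v=52, gcd(4,52)=4 -> preserves

Answer: E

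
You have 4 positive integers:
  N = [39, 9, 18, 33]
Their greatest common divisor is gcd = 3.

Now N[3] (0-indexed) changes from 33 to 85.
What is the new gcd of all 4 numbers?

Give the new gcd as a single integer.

Answer: 1

Derivation:
Numbers: [39, 9, 18, 33], gcd = 3
Change: index 3, 33 -> 85
gcd of the OTHER numbers (without index 3): gcd([39, 9, 18]) = 3
New gcd = gcd(g_others, new_val) = gcd(3, 85) = 1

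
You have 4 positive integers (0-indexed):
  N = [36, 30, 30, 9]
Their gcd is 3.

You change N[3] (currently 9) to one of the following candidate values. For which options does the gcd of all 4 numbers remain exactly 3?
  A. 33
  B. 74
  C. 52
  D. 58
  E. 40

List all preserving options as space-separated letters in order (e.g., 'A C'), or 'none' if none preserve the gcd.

Answer: A

Derivation:
Old gcd = 3; gcd of others (without N[3]) = 6
New gcd for candidate v: gcd(6, v). Preserves old gcd iff gcd(6, v) = 3.
  Option A: v=33, gcd(6,33)=3 -> preserves
  Option B: v=74, gcd(6,74)=2 -> changes
  Option C: v=52, gcd(6,52)=2 -> changes
  Option D: v=58, gcd(6,58)=2 -> changes
  Option E: v=40, gcd(6,40)=2 -> changes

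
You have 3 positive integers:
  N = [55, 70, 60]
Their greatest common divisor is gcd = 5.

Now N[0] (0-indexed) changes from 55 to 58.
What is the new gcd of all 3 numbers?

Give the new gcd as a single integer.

Answer: 2

Derivation:
Numbers: [55, 70, 60], gcd = 5
Change: index 0, 55 -> 58
gcd of the OTHER numbers (without index 0): gcd([70, 60]) = 10
New gcd = gcd(g_others, new_val) = gcd(10, 58) = 2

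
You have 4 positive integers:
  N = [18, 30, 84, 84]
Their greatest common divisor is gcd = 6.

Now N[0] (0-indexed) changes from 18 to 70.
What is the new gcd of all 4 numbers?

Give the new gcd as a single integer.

Answer: 2

Derivation:
Numbers: [18, 30, 84, 84], gcd = 6
Change: index 0, 18 -> 70
gcd of the OTHER numbers (without index 0): gcd([30, 84, 84]) = 6
New gcd = gcd(g_others, new_val) = gcd(6, 70) = 2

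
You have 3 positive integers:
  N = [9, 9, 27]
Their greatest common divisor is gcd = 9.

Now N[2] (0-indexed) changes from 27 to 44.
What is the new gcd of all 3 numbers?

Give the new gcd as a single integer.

Numbers: [9, 9, 27], gcd = 9
Change: index 2, 27 -> 44
gcd of the OTHER numbers (without index 2): gcd([9, 9]) = 9
New gcd = gcd(g_others, new_val) = gcd(9, 44) = 1

Answer: 1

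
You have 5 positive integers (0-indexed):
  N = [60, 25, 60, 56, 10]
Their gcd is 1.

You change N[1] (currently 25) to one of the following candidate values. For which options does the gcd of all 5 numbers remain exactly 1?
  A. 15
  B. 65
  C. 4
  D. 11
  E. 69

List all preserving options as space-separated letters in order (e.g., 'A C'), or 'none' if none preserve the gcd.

Answer: A B D E

Derivation:
Old gcd = 1; gcd of others (without N[1]) = 2
New gcd for candidate v: gcd(2, v). Preserves old gcd iff gcd(2, v) = 1.
  Option A: v=15, gcd(2,15)=1 -> preserves
  Option B: v=65, gcd(2,65)=1 -> preserves
  Option C: v=4, gcd(2,4)=2 -> changes
  Option D: v=11, gcd(2,11)=1 -> preserves
  Option E: v=69, gcd(2,69)=1 -> preserves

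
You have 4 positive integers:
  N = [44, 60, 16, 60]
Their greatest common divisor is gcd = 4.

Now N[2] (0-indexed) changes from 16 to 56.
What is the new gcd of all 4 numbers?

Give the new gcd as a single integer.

Answer: 4

Derivation:
Numbers: [44, 60, 16, 60], gcd = 4
Change: index 2, 16 -> 56
gcd of the OTHER numbers (without index 2): gcd([44, 60, 60]) = 4
New gcd = gcd(g_others, new_val) = gcd(4, 56) = 4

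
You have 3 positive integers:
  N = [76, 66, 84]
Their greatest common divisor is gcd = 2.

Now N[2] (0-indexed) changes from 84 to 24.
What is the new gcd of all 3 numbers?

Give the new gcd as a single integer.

Answer: 2

Derivation:
Numbers: [76, 66, 84], gcd = 2
Change: index 2, 84 -> 24
gcd of the OTHER numbers (without index 2): gcd([76, 66]) = 2
New gcd = gcd(g_others, new_val) = gcd(2, 24) = 2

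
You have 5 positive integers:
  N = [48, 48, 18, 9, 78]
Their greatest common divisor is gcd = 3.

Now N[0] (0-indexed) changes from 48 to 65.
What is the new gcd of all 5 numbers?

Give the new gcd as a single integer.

Answer: 1

Derivation:
Numbers: [48, 48, 18, 9, 78], gcd = 3
Change: index 0, 48 -> 65
gcd of the OTHER numbers (without index 0): gcd([48, 18, 9, 78]) = 3
New gcd = gcd(g_others, new_val) = gcd(3, 65) = 1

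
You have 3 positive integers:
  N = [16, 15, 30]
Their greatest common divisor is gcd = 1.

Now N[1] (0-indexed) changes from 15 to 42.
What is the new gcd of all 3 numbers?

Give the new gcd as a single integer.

Answer: 2

Derivation:
Numbers: [16, 15, 30], gcd = 1
Change: index 1, 15 -> 42
gcd of the OTHER numbers (without index 1): gcd([16, 30]) = 2
New gcd = gcd(g_others, new_val) = gcd(2, 42) = 2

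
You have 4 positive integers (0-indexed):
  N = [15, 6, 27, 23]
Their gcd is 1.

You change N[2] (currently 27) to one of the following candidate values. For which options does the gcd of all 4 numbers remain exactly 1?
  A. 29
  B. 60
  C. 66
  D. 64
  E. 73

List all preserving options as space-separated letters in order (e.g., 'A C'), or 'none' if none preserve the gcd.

Answer: A B C D E

Derivation:
Old gcd = 1; gcd of others (without N[2]) = 1
New gcd for candidate v: gcd(1, v). Preserves old gcd iff gcd(1, v) = 1.
  Option A: v=29, gcd(1,29)=1 -> preserves
  Option B: v=60, gcd(1,60)=1 -> preserves
  Option C: v=66, gcd(1,66)=1 -> preserves
  Option D: v=64, gcd(1,64)=1 -> preserves
  Option E: v=73, gcd(1,73)=1 -> preserves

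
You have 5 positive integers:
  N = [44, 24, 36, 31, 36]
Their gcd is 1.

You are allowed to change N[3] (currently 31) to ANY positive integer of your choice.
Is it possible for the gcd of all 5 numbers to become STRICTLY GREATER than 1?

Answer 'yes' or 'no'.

Answer: yes

Derivation:
Current gcd = 1
gcd of all OTHER numbers (without N[3]=31): gcd([44, 24, 36, 36]) = 4
The new gcd after any change is gcd(4, new_value).
This can be at most 4.
Since 4 > old gcd 1, the gcd CAN increase (e.g., set N[3] = 4).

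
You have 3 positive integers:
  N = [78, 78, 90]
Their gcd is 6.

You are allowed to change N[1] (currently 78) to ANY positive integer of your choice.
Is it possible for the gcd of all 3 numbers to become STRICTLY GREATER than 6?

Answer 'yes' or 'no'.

Current gcd = 6
gcd of all OTHER numbers (without N[1]=78): gcd([78, 90]) = 6
The new gcd after any change is gcd(6, new_value).
This can be at most 6.
Since 6 = old gcd 6, the gcd can only stay the same or decrease.

Answer: no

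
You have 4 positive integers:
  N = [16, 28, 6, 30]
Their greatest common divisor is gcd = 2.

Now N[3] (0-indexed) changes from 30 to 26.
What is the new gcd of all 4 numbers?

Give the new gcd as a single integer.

Answer: 2

Derivation:
Numbers: [16, 28, 6, 30], gcd = 2
Change: index 3, 30 -> 26
gcd of the OTHER numbers (without index 3): gcd([16, 28, 6]) = 2
New gcd = gcd(g_others, new_val) = gcd(2, 26) = 2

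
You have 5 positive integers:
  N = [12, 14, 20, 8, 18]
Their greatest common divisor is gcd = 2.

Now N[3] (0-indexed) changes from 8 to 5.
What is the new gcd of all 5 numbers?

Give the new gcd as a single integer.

Numbers: [12, 14, 20, 8, 18], gcd = 2
Change: index 3, 8 -> 5
gcd of the OTHER numbers (without index 3): gcd([12, 14, 20, 18]) = 2
New gcd = gcd(g_others, new_val) = gcd(2, 5) = 1

Answer: 1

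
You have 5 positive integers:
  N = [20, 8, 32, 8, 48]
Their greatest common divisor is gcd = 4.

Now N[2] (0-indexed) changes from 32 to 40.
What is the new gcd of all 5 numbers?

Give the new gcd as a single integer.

Numbers: [20, 8, 32, 8, 48], gcd = 4
Change: index 2, 32 -> 40
gcd of the OTHER numbers (without index 2): gcd([20, 8, 8, 48]) = 4
New gcd = gcd(g_others, new_val) = gcd(4, 40) = 4

Answer: 4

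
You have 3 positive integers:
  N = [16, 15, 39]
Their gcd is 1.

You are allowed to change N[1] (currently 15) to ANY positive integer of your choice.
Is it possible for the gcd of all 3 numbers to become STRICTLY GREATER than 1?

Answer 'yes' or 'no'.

Answer: no

Derivation:
Current gcd = 1
gcd of all OTHER numbers (without N[1]=15): gcd([16, 39]) = 1
The new gcd after any change is gcd(1, new_value).
This can be at most 1.
Since 1 = old gcd 1, the gcd can only stay the same or decrease.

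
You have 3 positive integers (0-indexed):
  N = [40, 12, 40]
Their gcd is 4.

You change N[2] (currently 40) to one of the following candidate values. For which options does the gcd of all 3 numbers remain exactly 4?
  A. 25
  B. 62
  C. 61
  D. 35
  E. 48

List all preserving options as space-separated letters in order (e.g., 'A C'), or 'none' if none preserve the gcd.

Old gcd = 4; gcd of others (without N[2]) = 4
New gcd for candidate v: gcd(4, v). Preserves old gcd iff gcd(4, v) = 4.
  Option A: v=25, gcd(4,25)=1 -> changes
  Option B: v=62, gcd(4,62)=2 -> changes
  Option C: v=61, gcd(4,61)=1 -> changes
  Option D: v=35, gcd(4,35)=1 -> changes
  Option E: v=48, gcd(4,48)=4 -> preserves

Answer: E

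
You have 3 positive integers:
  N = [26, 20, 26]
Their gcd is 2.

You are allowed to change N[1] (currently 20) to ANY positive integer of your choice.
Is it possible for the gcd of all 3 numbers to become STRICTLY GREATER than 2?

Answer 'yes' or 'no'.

Current gcd = 2
gcd of all OTHER numbers (without N[1]=20): gcd([26, 26]) = 26
The new gcd after any change is gcd(26, new_value).
This can be at most 26.
Since 26 > old gcd 2, the gcd CAN increase (e.g., set N[1] = 26).

Answer: yes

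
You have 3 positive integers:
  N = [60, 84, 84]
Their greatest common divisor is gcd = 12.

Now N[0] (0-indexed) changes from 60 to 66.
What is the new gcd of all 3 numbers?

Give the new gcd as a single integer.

Answer: 6

Derivation:
Numbers: [60, 84, 84], gcd = 12
Change: index 0, 60 -> 66
gcd of the OTHER numbers (without index 0): gcd([84, 84]) = 84
New gcd = gcd(g_others, new_val) = gcd(84, 66) = 6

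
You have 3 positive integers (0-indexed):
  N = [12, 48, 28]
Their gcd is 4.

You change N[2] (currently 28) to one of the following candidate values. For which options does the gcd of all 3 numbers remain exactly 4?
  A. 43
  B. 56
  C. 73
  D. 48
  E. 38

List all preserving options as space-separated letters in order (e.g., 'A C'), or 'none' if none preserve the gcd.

Old gcd = 4; gcd of others (without N[2]) = 12
New gcd for candidate v: gcd(12, v). Preserves old gcd iff gcd(12, v) = 4.
  Option A: v=43, gcd(12,43)=1 -> changes
  Option B: v=56, gcd(12,56)=4 -> preserves
  Option C: v=73, gcd(12,73)=1 -> changes
  Option D: v=48, gcd(12,48)=12 -> changes
  Option E: v=38, gcd(12,38)=2 -> changes

Answer: B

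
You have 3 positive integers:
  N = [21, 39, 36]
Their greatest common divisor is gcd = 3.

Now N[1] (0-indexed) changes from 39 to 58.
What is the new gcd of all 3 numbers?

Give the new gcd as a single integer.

Numbers: [21, 39, 36], gcd = 3
Change: index 1, 39 -> 58
gcd of the OTHER numbers (without index 1): gcd([21, 36]) = 3
New gcd = gcd(g_others, new_val) = gcd(3, 58) = 1

Answer: 1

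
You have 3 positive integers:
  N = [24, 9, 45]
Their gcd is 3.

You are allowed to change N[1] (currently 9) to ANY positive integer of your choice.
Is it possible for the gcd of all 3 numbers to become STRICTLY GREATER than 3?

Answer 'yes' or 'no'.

Current gcd = 3
gcd of all OTHER numbers (without N[1]=9): gcd([24, 45]) = 3
The new gcd after any change is gcd(3, new_value).
This can be at most 3.
Since 3 = old gcd 3, the gcd can only stay the same or decrease.

Answer: no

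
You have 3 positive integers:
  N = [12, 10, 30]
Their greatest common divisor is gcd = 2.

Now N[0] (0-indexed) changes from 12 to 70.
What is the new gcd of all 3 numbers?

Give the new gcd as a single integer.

Numbers: [12, 10, 30], gcd = 2
Change: index 0, 12 -> 70
gcd of the OTHER numbers (without index 0): gcd([10, 30]) = 10
New gcd = gcd(g_others, new_val) = gcd(10, 70) = 10

Answer: 10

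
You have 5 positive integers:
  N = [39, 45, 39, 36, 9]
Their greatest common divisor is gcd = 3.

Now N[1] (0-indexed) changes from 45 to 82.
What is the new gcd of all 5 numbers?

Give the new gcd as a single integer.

Numbers: [39, 45, 39, 36, 9], gcd = 3
Change: index 1, 45 -> 82
gcd of the OTHER numbers (without index 1): gcd([39, 39, 36, 9]) = 3
New gcd = gcd(g_others, new_val) = gcd(3, 82) = 1

Answer: 1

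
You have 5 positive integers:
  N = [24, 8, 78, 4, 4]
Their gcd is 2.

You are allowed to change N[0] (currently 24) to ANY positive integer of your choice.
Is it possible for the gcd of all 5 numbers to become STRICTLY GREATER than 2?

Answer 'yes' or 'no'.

Answer: no

Derivation:
Current gcd = 2
gcd of all OTHER numbers (without N[0]=24): gcd([8, 78, 4, 4]) = 2
The new gcd after any change is gcd(2, new_value).
This can be at most 2.
Since 2 = old gcd 2, the gcd can only stay the same or decrease.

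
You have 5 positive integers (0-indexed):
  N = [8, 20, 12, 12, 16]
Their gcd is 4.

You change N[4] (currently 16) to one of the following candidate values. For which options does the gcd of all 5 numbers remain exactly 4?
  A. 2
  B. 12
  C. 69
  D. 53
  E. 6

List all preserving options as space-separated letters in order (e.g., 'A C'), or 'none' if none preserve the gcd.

Answer: B

Derivation:
Old gcd = 4; gcd of others (without N[4]) = 4
New gcd for candidate v: gcd(4, v). Preserves old gcd iff gcd(4, v) = 4.
  Option A: v=2, gcd(4,2)=2 -> changes
  Option B: v=12, gcd(4,12)=4 -> preserves
  Option C: v=69, gcd(4,69)=1 -> changes
  Option D: v=53, gcd(4,53)=1 -> changes
  Option E: v=6, gcd(4,6)=2 -> changes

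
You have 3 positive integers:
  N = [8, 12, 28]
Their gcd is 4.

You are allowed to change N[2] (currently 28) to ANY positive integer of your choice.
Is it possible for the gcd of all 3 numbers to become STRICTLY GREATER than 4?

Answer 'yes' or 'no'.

Answer: no

Derivation:
Current gcd = 4
gcd of all OTHER numbers (without N[2]=28): gcd([8, 12]) = 4
The new gcd after any change is gcd(4, new_value).
This can be at most 4.
Since 4 = old gcd 4, the gcd can only stay the same or decrease.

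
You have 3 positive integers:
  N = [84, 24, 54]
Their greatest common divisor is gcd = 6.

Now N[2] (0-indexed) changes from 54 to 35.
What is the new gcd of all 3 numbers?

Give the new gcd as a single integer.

Numbers: [84, 24, 54], gcd = 6
Change: index 2, 54 -> 35
gcd of the OTHER numbers (without index 2): gcd([84, 24]) = 12
New gcd = gcd(g_others, new_val) = gcd(12, 35) = 1

Answer: 1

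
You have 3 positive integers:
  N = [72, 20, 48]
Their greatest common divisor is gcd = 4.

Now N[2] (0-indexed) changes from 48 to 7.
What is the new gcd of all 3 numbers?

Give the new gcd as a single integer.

Answer: 1

Derivation:
Numbers: [72, 20, 48], gcd = 4
Change: index 2, 48 -> 7
gcd of the OTHER numbers (without index 2): gcd([72, 20]) = 4
New gcd = gcd(g_others, new_val) = gcd(4, 7) = 1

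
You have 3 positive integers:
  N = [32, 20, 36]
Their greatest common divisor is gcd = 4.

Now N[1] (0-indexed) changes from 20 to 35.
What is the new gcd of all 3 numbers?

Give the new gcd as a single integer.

Numbers: [32, 20, 36], gcd = 4
Change: index 1, 20 -> 35
gcd of the OTHER numbers (without index 1): gcd([32, 36]) = 4
New gcd = gcd(g_others, new_val) = gcd(4, 35) = 1

Answer: 1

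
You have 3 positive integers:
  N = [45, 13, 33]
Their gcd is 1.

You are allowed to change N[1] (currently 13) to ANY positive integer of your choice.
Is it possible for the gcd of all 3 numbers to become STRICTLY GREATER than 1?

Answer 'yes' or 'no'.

Answer: yes

Derivation:
Current gcd = 1
gcd of all OTHER numbers (without N[1]=13): gcd([45, 33]) = 3
The new gcd after any change is gcd(3, new_value).
This can be at most 3.
Since 3 > old gcd 1, the gcd CAN increase (e.g., set N[1] = 3).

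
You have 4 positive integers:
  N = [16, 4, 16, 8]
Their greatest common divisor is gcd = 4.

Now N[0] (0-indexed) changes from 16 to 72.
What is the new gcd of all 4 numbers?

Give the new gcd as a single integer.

Numbers: [16, 4, 16, 8], gcd = 4
Change: index 0, 16 -> 72
gcd of the OTHER numbers (without index 0): gcd([4, 16, 8]) = 4
New gcd = gcd(g_others, new_val) = gcd(4, 72) = 4

Answer: 4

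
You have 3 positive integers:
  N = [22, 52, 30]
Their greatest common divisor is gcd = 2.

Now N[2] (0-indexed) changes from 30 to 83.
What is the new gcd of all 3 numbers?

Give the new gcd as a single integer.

Answer: 1

Derivation:
Numbers: [22, 52, 30], gcd = 2
Change: index 2, 30 -> 83
gcd of the OTHER numbers (without index 2): gcd([22, 52]) = 2
New gcd = gcd(g_others, new_val) = gcd(2, 83) = 1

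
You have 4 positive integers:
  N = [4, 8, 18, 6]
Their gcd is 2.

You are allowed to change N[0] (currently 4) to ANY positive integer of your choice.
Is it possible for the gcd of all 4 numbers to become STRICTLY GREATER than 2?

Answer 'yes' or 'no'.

Current gcd = 2
gcd of all OTHER numbers (without N[0]=4): gcd([8, 18, 6]) = 2
The new gcd after any change is gcd(2, new_value).
This can be at most 2.
Since 2 = old gcd 2, the gcd can only stay the same or decrease.

Answer: no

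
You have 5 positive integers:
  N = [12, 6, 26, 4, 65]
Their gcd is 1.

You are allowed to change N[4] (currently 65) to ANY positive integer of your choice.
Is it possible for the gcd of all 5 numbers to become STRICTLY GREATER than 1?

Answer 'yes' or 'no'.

Current gcd = 1
gcd of all OTHER numbers (without N[4]=65): gcd([12, 6, 26, 4]) = 2
The new gcd after any change is gcd(2, new_value).
This can be at most 2.
Since 2 > old gcd 1, the gcd CAN increase (e.g., set N[4] = 2).

Answer: yes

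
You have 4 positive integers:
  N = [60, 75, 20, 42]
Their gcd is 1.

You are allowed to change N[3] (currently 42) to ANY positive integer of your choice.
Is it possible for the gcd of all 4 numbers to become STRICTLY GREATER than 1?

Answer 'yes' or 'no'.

Answer: yes

Derivation:
Current gcd = 1
gcd of all OTHER numbers (without N[3]=42): gcd([60, 75, 20]) = 5
The new gcd after any change is gcd(5, new_value).
This can be at most 5.
Since 5 > old gcd 1, the gcd CAN increase (e.g., set N[3] = 5).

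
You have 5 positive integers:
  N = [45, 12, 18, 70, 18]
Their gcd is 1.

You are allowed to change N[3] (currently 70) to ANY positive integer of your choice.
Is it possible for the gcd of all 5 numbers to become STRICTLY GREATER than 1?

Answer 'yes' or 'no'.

Answer: yes

Derivation:
Current gcd = 1
gcd of all OTHER numbers (without N[3]=70): gcd([45, 12, 18, 18]) = 3
The new gcd after any change is gcd(3, new_value).
This can be at most 3.
Since 3 > old gcd 1, the gcd CAN increase (e.g., set N[3] = 3).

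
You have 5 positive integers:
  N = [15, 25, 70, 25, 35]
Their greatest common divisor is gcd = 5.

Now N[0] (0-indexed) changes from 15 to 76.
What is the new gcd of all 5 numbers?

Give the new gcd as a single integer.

Numbers: [15, 25, 70, 25, 35], gcd = 5
Change: index 0, 15 -> 76
gcd of the OTHER numbers (without index 0): gcd([25, 70, 25, 35]) = 5
New gcd = gcd(g_others, new_val) = gcd(5, 76) = 1

Answer: 1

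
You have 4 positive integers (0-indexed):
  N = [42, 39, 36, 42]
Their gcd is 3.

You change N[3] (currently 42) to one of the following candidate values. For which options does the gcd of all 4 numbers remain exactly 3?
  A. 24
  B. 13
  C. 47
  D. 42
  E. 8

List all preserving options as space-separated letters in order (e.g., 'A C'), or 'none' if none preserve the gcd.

Old gcd = 3; gcd of others (without N[3]) = 3
New gcd for candidate v: gcd(3, v). Preserves old gcd iff gcd(3, v) = 3.
  Option A: v=24, gcd(3,24)=3 -> preserves
  Option B: v=13, gcd(3,13)=1 -> changes
  Option C: v=47, gcd(3,47)=1 -> changes
  Option D: v=42, gcd(3,42)=3 -> preserves
  Option E: v=8, gcd(3,8)=1 -> changes

Answer: A D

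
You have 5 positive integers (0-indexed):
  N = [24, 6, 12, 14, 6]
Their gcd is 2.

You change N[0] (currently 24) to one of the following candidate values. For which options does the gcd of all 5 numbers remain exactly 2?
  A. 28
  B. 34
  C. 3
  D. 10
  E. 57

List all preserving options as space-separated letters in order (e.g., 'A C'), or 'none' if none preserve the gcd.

Answer: A B D

Derivation:
Old gcd = 2; gcd of others (without N[0]) = 2
New gcd for candidate v: gcd(2, v). Preserves old gcd iff gcd(2, v) = 2.
  Option A: v=28, gcd(2,28)=2 -> preserves
  Option B: v=34, gcd(2,34)=2 -> preserves
  Option C: v=3, gcd(2,3)=1 -> changes
  Option D: v=10, gcd(2,10)=2 -> preserves
  Option E: v=57, gcd(2,57)=1 -> changes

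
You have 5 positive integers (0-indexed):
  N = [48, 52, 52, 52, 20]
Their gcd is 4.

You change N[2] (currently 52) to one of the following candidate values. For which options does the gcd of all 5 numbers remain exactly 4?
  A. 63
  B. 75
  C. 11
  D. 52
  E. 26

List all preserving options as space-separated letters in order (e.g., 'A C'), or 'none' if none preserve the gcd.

Old gcd = 4; gcd of others (without N[2]) = 4
New gcd for candidate v: gcd(4, v). Preserves old gcd iff gcd(4, v) = 4.
  Option A: v=63, gcd(4,63)=1 -> changes
  Option B: v=75, gcd(4,75)=1 -> changes
  Option C: v=11, gcd(4,11)=1 -> changes
  Option D: v=52, gcd(4,52)=4 -> preserves
  Option E: v=26, gcd(4,26)=2 -> changes

Answer: D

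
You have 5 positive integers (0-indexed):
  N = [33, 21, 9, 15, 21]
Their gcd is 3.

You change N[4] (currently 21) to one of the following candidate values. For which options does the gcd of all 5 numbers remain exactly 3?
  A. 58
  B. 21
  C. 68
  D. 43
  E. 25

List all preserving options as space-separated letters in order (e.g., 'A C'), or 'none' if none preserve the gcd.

Answer: B

Derivation:
Old gcd = 3; gcd of others (without N[4]) = 3
New gcd for candidate v: gcd(3, v). Preserves old gcd iff gcd(3, v) = 3.
  Option A: v=58, gcd(3,58)=1 -> changes
  Option B: v=21, gcd(3,21)=3 -> preserves
  Option C: v=68, gcd(3,68)=1 -> changes
  Option D: v=43, gcd(3,43)=1 -> changes
  Option E: v=25, gcd(3,25)=1 -> changes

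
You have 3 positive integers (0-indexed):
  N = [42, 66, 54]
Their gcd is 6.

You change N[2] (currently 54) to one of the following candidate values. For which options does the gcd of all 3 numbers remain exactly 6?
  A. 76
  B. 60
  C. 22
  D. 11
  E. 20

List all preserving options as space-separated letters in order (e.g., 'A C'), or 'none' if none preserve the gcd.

Answer: B

Derivation:
Old gcd = 6; gcd of others (without N[2]) = 6
New gcd for candidate v: gcd(6, v). Preserves old gcd iff gcd(6, v) = 6.
  Option A: v=76, gcd(6,76)=2 -> changes
  Option B: v=60, gcd(6,60)=6 -> preserves
  Option C: v=22, gcd(6,22)=2 -> changes
  Option D: v=11, gcd(6,11)=1 -> changes
  Option E: v=20, gcd(6,20)=2 -> changes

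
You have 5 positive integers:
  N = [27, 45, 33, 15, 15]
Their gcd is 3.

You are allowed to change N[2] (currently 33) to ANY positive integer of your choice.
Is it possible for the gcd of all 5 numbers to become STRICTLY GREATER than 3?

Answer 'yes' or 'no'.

Answer: no

Derivation:
Current gcd = 3
gcd of all OTHER numbers (without N[2]=33): gcd([27, 45, 15, 15]) = 3
The new gcd after any change is gcd(3, new_value).
This can be at most 3.
Since 3 = old gcd 3, the gcd can only stay the same or decrease.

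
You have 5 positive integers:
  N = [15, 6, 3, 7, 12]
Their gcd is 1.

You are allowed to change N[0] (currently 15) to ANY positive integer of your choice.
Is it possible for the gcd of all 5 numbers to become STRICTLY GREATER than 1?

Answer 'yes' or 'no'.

Current gcd = 1
gcd of all OTHER numbers (without N[0]=15): gcd([6, 3, 7, 12]) = 1
The new gcd after any change is gcd(1, new_value).
This can be at most 1.
Since 1 = old gcd 1, the gcd can only stay the same or decrease.

Answer: no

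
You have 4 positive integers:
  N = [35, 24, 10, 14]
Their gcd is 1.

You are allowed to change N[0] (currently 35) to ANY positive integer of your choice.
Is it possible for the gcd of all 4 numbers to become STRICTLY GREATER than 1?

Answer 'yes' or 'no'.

Answer: yes

Derivation:
Current gcd = 1
gcd of all OTHER numbers (without N[0]=35): gcd([24, 10, 14]) = 2
The new gcd after any change is gcd(2, new_value).
This can be at most 2.
Since 2 > old gcd 1, the gcd CAN increase (e.g., set N[0] = 2).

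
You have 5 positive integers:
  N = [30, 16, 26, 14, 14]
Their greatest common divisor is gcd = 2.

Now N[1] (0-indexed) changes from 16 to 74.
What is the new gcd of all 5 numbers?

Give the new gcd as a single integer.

Answer: 2

Derivation:
Numbers: [30, 16, 26, 14, 14], gcd = 2
Change: index 1, 16 -> 74
gcd of the OTHER numbers (without index 1): gcd([30, 26, 14, 14]) = 2
New gcd = gcd(g_others, new_val) = gcd(2, 74) = 2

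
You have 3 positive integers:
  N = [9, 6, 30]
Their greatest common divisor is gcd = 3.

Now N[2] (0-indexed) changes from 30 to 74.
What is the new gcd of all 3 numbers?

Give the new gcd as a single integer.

Answer: 1

Derivation:
Numbers: [9, 6, 30], gcd = 3
Change: index 2, 30 -> 74
gcd of the OTHER numbers (without index 2): gcd([9, 6]) = 3
New gcd = gcd(g_others, new_val) = gcd(3, 74) = 1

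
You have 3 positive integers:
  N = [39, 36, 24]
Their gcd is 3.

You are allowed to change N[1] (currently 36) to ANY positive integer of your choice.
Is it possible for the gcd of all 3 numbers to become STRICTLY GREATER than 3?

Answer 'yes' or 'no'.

Current gcd = 3
gcd of all OTHER numbers (without N[1]=36): gcd([39, 24]) = 3
The new gcd after any change is gcd(3, new_value).
This can be at most 3.
Since 3 = old gcd 3, the gcd can only stay the same or decrease.

Answer: no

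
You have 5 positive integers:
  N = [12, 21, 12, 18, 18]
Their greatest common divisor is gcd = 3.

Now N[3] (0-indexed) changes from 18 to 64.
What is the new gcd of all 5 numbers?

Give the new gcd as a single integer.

Answer: 1

Derivation:
Numbers: [12, 21, 12, 18, 18], gcd = 3
Change: index 3, 18 -> 64
gcd of the OTHER numbers (without index 3): gcd([12, 21, 12, 18]) = 3
New gcd = gcd(g_others, new_val) = gcd(3, 64) = 1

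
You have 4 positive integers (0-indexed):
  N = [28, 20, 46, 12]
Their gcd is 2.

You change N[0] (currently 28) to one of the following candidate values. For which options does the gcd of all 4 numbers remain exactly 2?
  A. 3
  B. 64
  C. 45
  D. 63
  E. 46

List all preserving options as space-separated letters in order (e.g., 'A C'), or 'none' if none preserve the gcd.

Old gcd = 2; gcd of others (without N[0]) = 2
New gcd for candidate v: gcd(2, v). Preserves old gcd iff gcd(2, v) = 2.
  Option A: v=3, gcd(2,3)=1 -> changes
  Option B: v=64, gcd(2,64)=2 -> preserves
  Option C: v=45, gcd(2,45)=1 -> changes
  Option D: v=63, gcd(2,63)=1 -> changes
  Option E: v=46, gcd(2,46)=2 -> preserves

Answer: B E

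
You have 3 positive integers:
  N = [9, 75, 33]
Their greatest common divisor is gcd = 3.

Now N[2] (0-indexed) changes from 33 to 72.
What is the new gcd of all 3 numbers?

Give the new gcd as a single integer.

Numbers: [9, 75, 33], gcd = 3
Change: index 2, 33 -> 72
gcd of the OTHER numbers (without index 2): gcd([9, 75]) = 3
New gcd = gcd(g_others, new_val) = gcd(3, 72) = 3

Answer: 3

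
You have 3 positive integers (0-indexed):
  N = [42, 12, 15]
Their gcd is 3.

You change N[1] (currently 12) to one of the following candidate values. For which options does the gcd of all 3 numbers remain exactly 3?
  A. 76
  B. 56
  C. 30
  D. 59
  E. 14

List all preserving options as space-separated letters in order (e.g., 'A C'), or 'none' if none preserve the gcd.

Answer: C

Derivation:
Old gcd = 3; gcd of others (without N[1]) = 3
New gcd for candidate v: gcd(3, v). Preserves old gcd iff gcd(3, v) = 3.
  Option A: v=76, gcd(3,76)=1 -> changes
  Option B: v=56, gcd(3,56)=1 -> changes
  Option C: v=30, gcd(3,30)=3 -> preserves
  Option D: v=59, gcd(3,59)=1 -> changes
  Option E: v=14, gcd(3,14)=1 -> changes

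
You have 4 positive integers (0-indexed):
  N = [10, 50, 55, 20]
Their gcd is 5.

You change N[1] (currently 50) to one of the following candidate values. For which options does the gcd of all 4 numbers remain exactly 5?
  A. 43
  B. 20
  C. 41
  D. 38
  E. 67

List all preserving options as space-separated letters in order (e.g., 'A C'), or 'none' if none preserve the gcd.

Answer: B

Derivation:
Old gcd = 5; gcd of others (without N[1]) = 5
New gcd for candidate v: gcd(5, v). Preserves old gcd iff gcd(5, v) = 5.
  Option A: v=43, gcd(5,43)=1 -> changes
  Option B: v=20, gcd(5,20)=5 -> preserves
  Option C: v=41, gcd(5,41)=1 -> changes
  Option D: v=38, gcd(5,38)=1 -> changes
  Option E: v=67, gcd(5,67)=1 -> changes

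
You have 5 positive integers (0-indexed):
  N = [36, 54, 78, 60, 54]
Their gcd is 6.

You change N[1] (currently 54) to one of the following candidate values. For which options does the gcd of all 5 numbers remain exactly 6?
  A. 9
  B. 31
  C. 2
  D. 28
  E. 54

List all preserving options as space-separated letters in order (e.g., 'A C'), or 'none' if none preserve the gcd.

Old gcd = 6; gcd of others (without N[1]) = 6
New gcd for candidate v: gcd(6, v). Preserves old gcd iff gcd(6, v) = 6.
  Option A: v=9, gcd(6,9)=3 -> changes
  Option B: v=31, gcd(6,31)=1 -> changes
  Option C: v=2, gcd(6,2)=2 -> changes
  Option D: v=28, gcd(6,28)=2 -> changes
  Option E: v=54, gcd(6,54)=6 -> preserves

Answer: E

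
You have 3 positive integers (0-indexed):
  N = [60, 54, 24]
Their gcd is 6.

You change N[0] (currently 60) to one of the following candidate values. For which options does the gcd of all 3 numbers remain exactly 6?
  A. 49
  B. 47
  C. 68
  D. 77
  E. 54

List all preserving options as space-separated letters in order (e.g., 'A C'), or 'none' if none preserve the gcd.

Answer: E

Derivation:
Old gcd = 6; gcd of others (without N[0]) = 6
New gcd for candidate v: gcd(6, v). Preserves old gcd iff gcd(6, v) = 6.
  Option A: v=49, gcd(6,49)=1 -> changes
  Option B: v=47, gcd(6,47)=1 -> changes
  Option C: v=68, gcd(6,68)=2 -> changes
  Option D: v=77, gcd(6,77)=1 -> changes
  Option E: v=54, gcd(6,54)=6 -> preserves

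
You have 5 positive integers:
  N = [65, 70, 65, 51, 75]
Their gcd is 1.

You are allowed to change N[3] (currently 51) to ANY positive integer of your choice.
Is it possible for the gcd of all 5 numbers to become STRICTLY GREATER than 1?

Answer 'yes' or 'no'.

Current gcd = 1
gcd of all OTHER numbers (without N[3]=51): gcd([65, 70, 65, 75]) = 5
The new gcd after any change is gcd(5, new_value).
This can be at most 5.
Since 5 > old gcd 1, the gcd CAN increase (e.g., set N[3] = 5).

Answer: yes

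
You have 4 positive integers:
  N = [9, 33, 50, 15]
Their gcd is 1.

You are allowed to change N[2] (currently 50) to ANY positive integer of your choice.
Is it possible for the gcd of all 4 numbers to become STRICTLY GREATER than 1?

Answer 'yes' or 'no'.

Answer: yes

Derivation:
Current gcd = 1
gcd of all OTHER numbers (without N[2]=50): gcd([9, 33, 15]) = 3
The new gcd after any change is gcd(3, new_value).
This can be at most 3.
Since 3 > old gcd 1, the gcd CAN increase (e.g., set N[2] = 3).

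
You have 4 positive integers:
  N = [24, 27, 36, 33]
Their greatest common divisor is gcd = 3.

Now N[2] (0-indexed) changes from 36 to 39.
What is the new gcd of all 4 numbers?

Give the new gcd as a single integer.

Answer: 3

Derivation:
Numbers: [24, 27, 36, 33], gcd = 3
Change: index 2, 36 -> 39
gcd of the OTHER numbers (without index 2): gcd([24, 27, 33]) = 3
New gcd = gcd(g_others, new_val) = gcd(3, 39) = 3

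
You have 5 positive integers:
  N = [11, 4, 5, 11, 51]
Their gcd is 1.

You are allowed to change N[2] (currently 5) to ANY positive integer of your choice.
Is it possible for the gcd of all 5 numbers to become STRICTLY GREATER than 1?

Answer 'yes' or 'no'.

Answer: no

Derivation:
Current gcd = 1
gcd of all OTHER numbers (without N[2]=5): gcd([11, 4, 11, 51]) = 1
The new gcd after any change is gcd(1, new_value).
This can be at most 1.
Since 1 = old gcd 1, the gcd can only stay the same or decrease.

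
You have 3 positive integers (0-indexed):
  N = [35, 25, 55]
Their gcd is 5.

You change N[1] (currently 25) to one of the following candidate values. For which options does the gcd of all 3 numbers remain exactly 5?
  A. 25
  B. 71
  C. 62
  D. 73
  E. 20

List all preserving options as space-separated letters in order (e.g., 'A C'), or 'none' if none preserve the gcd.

Old gcd = 5; gcd of others (without N[1]) = 5
New gcd for candidate v: gcd(5, v). Preserves old gcd iff gcd(5, v) = 5.
  Option A: v=25, gcd(5,25)=5 -> preserves
  Option B: v=71, gcd(5,71)=1 -> changes
  Option C: v=62, gcd(5,62)=1 -> changes
  Option D: v=73, gcd(5,73)=1 -> changes
  Option E: v=20, gcd(5,20)=5 -> preserves

Answer: A E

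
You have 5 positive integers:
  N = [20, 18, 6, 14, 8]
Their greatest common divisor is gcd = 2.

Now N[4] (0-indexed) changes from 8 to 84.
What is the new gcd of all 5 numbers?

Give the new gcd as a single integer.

Answer: 2

Derivation:
Numbers: [20, 18, 6, 14, 8], gcd = 2
Change: index 4, 8 -> 84
gcd of the OTHER numbers (without index 4): gcd([20, 18, 6, 14]) = 2
New gcd = gcd(g_others, new_val) = gcd(2, 84) = 2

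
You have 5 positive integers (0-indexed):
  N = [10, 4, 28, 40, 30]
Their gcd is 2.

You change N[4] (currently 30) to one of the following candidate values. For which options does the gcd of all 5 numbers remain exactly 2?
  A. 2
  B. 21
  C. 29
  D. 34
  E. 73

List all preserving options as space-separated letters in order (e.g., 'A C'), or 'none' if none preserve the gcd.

Old gcd = 2; gcd of others (without N[4]) = 2
New gcd for candidate v: gcd(2, v). Preserves old gcd iff gcd(2, v) = 2.
  Option A: v=2, gcd(2,2)=2 -> preserves
  Option B: v=21, gcd(2,21)=1 -> changes
  Option C: v=29, gcd(2,29)=1 -> changes
  Option D: v=34, gcd(2,34)=2 -> preserves
  Option E: v=73, gcd(2,73)=1 -> changes

Answer: A D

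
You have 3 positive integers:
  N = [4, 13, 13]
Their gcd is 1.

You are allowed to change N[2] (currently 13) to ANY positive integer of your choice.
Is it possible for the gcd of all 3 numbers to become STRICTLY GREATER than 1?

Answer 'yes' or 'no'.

Current gcd = 1
gcd of all OTHER numbers (without N[2]=13): gcd([4, 13]) = 1
The new gcd after any change is gcd(1, new_value).
This can be at most 1.
Since 1 = old gcd 1, the gcd can only stay the same or decrease.

Answer: no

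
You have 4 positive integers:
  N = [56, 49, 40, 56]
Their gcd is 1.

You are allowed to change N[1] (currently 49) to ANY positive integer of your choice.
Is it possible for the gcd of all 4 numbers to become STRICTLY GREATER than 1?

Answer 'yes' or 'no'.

Current gcd = 1
gcd of all OTHER numbers (without N[1]=49): gcd([56, 40, 56]) = 8
The new gcd after any change is gcd(8, new_value).
This can be at most 8.
Since 8 > old gcd 1, the gcd CAN increase (e.g., set N[1] = 8).

Answer: yes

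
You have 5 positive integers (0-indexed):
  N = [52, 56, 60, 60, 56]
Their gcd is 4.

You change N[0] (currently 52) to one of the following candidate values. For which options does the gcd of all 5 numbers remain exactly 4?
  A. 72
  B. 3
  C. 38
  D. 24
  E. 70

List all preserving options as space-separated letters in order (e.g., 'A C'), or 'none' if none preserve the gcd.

Old gcd = 4; gcd of others (without N[0]) = 4
New gcd for candidate v: gcd(4, v). Preserves old gcd iff gcd(4, v) = 4.
  Option A: v=72, gcd(4,72)=4 -> preserves
  Option B: v=3, gcd(4,3)=1 -> changes
  Option C: v=38, gcd(4,38)=2 -> changes
  Option D: v=24, gcd(4,24)=4 -> preserves
  Option E: v=70, gcd(4,70)=2 -> changes

Answer: A D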